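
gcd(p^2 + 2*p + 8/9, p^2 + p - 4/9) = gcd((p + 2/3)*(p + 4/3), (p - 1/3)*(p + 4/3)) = p + 4/3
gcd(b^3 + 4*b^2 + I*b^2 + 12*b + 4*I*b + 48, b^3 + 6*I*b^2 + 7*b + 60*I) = b^2 + I*b + 12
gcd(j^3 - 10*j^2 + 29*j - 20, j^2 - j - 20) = j - 5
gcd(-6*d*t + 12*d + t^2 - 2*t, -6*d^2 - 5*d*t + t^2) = -6*d + t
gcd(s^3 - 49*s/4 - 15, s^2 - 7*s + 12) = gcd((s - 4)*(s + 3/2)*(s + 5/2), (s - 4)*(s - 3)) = s - 4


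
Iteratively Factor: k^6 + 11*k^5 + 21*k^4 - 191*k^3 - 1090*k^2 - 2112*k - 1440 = (k + 3)*(k^5 + 8*k^4 - 3*k^3 - 182*k^2 - 544*k - 480) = (k - 5)*(k + 3)*(k^4 + 13*k^3 + 62*k^2 + 128*k + 96) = (k - 5)*(k + 2)*(k + 3)*(k^3 + 11*k^2 + 40*k + 48) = (k - 5)*(k + 2)*(k + 3)*(k + 4)*(k^2 + 7*k + 12) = (k - 5)*(k + 2)*(k + 3)*(k + 4)^2*(k + 3)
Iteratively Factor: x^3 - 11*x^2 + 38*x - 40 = (x - 2)*(x^2 - 9*x + 20) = (x - 5)*(x - 2)*(x - 4)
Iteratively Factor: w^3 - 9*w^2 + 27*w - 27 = (w - 3)*(w^2 - 6*w + 9) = (w - 3)^2*(w - 3)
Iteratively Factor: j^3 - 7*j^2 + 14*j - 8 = (j - 2)*(j^2 - 5*j + 4) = (j - 4)*(j - 2)*(j - 1)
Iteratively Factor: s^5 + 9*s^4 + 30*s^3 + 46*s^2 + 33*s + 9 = (s + 1)*(s^4 + 8*s^3 + 22*s^2 + 24*s + 9) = (s + 1)*(s + 3)*(s^3 + 5*s^2 + 7*s + 3) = (s + 1)*(s + 3)^2*(s^2 + 2*s + 1) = (s + 1)^2*(s + 3)^2*(s + 1)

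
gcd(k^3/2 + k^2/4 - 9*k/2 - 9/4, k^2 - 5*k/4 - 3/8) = 1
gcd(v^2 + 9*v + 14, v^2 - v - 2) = 1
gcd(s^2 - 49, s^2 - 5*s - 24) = 1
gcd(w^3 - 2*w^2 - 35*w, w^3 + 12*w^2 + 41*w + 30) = w + 5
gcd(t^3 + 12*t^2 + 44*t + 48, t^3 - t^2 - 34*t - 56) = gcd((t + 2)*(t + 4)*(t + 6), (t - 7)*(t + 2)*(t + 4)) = t^2 + 6*t + 8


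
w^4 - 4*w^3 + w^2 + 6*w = w*(w - 3)*(w - 2)*(w + 1)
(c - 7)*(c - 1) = c^2 - 8*c + 7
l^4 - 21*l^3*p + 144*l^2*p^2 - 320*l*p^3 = l*(l - 8*p)^2*(l - 5*p)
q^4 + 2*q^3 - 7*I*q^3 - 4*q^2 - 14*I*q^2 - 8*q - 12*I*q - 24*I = (q + 2)*(q - 6*I)*(q - 2*I)*(q + I)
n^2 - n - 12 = (n - 4)*(n + 3)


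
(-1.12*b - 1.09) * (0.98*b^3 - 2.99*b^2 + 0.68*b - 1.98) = -1.0976*b^4 + 2.2806*b^3 + 2.4975*b^2 + 1.4764*b + 2.1582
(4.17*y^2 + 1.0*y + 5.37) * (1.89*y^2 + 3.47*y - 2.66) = 7.8813*y^4 + 16.3599*y^3 + 2.5271*y^2 + 15.9739*y - 14.2842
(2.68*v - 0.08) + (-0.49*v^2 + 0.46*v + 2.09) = -0.49*v^2 + 3.14*v + 2.01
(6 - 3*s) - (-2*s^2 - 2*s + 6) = 2*s^2 - s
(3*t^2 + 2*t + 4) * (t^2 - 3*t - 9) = 3*t^4 - 7*t^3 - 29*t^2 - 30*t - 36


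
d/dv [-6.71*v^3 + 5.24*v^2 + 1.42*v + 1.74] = -20.13*v^2 + 10.48*v + 1.42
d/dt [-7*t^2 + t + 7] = 1 - 14*t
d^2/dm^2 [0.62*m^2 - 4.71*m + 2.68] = 1.24000000000000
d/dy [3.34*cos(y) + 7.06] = -3.34*sin(y)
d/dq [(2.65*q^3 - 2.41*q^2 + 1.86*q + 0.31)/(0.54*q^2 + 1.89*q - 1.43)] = (1.431*q^4 + 10.017*q^3 - 16.9278*q^2 + 6.5578*q - 3.2457)/(0.2916*q^4 + 2.0412*q^3 + 2.0277*q^2 - 5.4054*q + 2.0449)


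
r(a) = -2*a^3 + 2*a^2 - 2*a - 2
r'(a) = -6*a^2 + 4*a - 2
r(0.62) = -2.95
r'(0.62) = -1.83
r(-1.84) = 20.91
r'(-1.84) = -29.67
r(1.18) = -4.86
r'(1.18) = -5.63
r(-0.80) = 1.90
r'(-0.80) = -9.04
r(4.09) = -113.56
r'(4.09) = -86.01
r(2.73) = -33.25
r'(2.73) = -35.80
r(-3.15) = 86.66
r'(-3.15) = -74.14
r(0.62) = -2.95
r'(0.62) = -1.83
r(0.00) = -2.00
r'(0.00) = -2.00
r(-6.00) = 514.00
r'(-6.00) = -242.00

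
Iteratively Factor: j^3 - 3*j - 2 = (j + 1)*(j^2 - j - 2) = (j - 2)*(j + 1)*(j + 1)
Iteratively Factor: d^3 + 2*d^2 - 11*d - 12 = (d - 3)*(d^2 + 5*d + 4) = (d - 3)*(d + 4)*(d + 1)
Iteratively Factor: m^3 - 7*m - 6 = (m + 2)*(m^2 - 2*m - 3) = (m + 1)*(m + 2)*(m - 3)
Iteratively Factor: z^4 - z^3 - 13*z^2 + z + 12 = (z + 1)*(z^3 - 2*z^2 - 11*z + 12) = (z - 1)*(z + 1)*(z^2 - z - 12) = (z - 1)*(z + 1)*(z + 3)*(z - 4)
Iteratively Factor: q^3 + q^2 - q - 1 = (q + 1)*(q^2 - 1) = (q - 1)*(q + 1)*(q + 1)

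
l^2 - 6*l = l*(l - 6)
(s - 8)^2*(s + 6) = s^3 - 10*s^2 - 32*s + 384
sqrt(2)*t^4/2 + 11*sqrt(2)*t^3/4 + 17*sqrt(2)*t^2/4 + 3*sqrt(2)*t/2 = t*(t + 1/2)*(t + 3)*(sqrt(2)*t/2 + sqrt(2))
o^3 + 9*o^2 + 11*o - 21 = (o - 1)*(o + 3)*(o + 7)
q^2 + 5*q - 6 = (q - 1)*(q + 6)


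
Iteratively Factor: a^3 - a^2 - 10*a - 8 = (a + 1)*(a^2 - 2*a - 8) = (a + 1)*(a + 2)*(a - 4)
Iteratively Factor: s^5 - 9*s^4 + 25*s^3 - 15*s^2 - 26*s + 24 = (s - 3)*(s^4 - 6*s^3 + 7*s^2 + 6*s - 8) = (s - 3)*(s - 2)*(s^3 - 4*s^2 - s + 4) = (s - 3)*(s - 2)*(s - 1)*(s^2 - 3*s - 4) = (s - 4)*(s - 3)*(s - 2)*(s - 1)*(s + 1)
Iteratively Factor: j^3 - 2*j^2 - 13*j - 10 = (j + 2)*(j^2 - 4*j - 5) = (j - 5)*(j + 2)*(j + 1)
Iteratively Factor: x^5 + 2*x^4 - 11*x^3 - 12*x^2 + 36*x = (x)*(x^4 + 2*x^3 - 11*x^2 - 12*x + 36) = x*(x - 2)*(x^3 + 4*x^2 - 3*x - 18) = x*(x - 2)*(x + 3)*(x^2 + x - 6) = x*(x - 2)^2*(x + 3)*(x + 3)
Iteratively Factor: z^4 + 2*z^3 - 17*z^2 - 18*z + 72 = (z + 4)*(z^3 - 2*z^2 - 9*z + 18) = (z - 3)*(z + 4)*(z^2 + z - 6) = (z - 3)*(z + 3)*(z + 4)*(z - 2)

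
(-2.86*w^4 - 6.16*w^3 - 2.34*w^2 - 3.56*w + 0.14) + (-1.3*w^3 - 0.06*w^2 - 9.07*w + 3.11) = -2.86*w^4 - 7.46*w^3 - 2.4*w^2 - 12.63*w + 3.25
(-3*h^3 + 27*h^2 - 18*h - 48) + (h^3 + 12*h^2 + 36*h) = -2*h^3 + 39*h^2 + 18*h - 48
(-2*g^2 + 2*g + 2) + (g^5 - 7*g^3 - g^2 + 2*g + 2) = g^5 - 7*g^3 - 3*g^2 + 4*g + 4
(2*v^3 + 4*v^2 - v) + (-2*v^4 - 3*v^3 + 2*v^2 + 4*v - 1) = -2*v^4 - v^3 + 6*v^2 + 3*v - 1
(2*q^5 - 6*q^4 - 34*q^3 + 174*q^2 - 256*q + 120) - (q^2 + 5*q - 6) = 2*q^5 - 6*q^4 - 34*q^3 + 173*q^2 - 261*q + 126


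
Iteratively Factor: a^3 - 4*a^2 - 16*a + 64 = (a + 4)*(a^2 - 8*a + 16) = (a - 4)*(a + 4)*(a - 4)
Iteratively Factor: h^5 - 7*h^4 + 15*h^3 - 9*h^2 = (h - 1)*(h^4 - 6*h^3 + 9*h^2) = (h - 3)*(h - 1)*(h^3 - 3*h^2) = (h - 3)^2*(h - 1)*(h^2) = h*(h - 3)^2*(h - 1)*(h)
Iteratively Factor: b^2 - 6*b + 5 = (b - 5)*(b - 1)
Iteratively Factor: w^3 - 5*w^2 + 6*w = (w - 2)*(w^2 - 3*w) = w*(w - 2)*(w - 3)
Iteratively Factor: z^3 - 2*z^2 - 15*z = (z - 5)*(z^2 + 3*z) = z*(z - 5)*(z + 3)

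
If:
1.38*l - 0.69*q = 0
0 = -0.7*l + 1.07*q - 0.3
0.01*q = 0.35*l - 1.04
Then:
No Solution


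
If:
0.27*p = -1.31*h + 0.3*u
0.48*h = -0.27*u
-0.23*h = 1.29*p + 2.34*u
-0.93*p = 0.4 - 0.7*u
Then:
No Solution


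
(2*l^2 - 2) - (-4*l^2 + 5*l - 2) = 6*l^2 - 5*l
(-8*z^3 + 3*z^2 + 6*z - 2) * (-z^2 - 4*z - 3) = 8*z^5 + 29*z^4 + 6*z^3 - 31*z^2 - 10*z + 6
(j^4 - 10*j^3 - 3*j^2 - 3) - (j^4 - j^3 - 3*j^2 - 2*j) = -9*j^3 + 2*j - 3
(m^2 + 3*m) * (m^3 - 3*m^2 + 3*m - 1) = m^5 - 6*m^3 + 8*m^2 - 3*m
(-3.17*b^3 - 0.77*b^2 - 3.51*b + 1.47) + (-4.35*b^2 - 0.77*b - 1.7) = -3.17*b^3 - 5.12*b^2 - 4.28*b - 0.23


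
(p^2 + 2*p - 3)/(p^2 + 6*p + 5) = (p^2 + 2*p - 3)/(p^2 + 6*p + 5)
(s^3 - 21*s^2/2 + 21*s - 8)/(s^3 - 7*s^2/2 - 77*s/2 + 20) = (s - 2)/(s + 5)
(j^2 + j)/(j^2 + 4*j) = (j + 1)/(j + 4)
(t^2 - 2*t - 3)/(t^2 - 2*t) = (t^2 - 2*t - 3)/(t*(t - 2))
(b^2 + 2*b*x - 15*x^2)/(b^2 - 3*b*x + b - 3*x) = (b + 5*x)/(b + 1)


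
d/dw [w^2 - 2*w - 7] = 2*w - 2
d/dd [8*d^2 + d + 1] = 16*d + 1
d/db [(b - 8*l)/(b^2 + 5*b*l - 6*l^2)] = (b^2 + 5*b*l - 6*l^2 - (b - 8*l)*(2*b + 5*l))/(b^2 + 5*b*l - 6*l^2)^2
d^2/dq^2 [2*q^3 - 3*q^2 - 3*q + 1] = 12*q - 6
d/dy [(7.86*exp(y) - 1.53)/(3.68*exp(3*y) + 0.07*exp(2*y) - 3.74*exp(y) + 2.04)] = (-57.8496*exp(3*y) + 16.341*exp(2*y) + 0.214200000000002*exp(y) + 10.3122)*exp(y)/(13.5424*exp(6*y) + 0.5152*exp(5*y) - 27.5215*exp(4*y) + 14.4908*exp(3*y) + 14.2732*exp(2*y) - 15.2592*exp(y) + 4.1616)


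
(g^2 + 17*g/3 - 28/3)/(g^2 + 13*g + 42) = (g - 4/3)/(g + 6)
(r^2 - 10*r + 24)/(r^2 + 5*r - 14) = (r^2 - 10*r + 24)/(r^2 + 5*r - 14)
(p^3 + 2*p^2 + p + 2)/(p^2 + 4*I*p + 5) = (p^2 + p*(2 + I) + 2*I)/(p + 5*I)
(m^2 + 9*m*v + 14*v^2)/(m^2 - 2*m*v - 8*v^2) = (-m - 7*v)/(-m + 4*v)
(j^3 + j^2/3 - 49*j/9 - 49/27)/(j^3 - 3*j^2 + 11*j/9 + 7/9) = (j + 7/3)/(j - 1)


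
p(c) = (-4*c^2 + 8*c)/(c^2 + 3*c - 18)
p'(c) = (8 - 8*c)/(c^2 + 3*c - 18) + (-2*c - 3)*(-4*c^2 + 8*c)/(c^2 + 3*c - 18)^2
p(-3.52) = 4.81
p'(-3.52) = -3.44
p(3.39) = -5.15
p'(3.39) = 8.52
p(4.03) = -3.17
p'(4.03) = 1.04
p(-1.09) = 0.67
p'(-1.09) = -0.81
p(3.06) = -23.87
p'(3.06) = 370.11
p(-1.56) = 1.10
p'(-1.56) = -1.02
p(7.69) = -2.73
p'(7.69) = -0.05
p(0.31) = -0.12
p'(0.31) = -0.35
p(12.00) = -2.96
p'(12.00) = -0.05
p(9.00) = -2.80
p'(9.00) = -0.06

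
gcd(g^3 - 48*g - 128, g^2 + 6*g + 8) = g + 4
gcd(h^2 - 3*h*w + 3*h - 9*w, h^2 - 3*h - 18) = h + 3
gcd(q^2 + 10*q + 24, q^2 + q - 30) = q + 6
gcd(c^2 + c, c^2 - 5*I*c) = c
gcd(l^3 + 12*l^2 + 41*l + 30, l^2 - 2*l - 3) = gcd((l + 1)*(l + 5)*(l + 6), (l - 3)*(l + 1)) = l + 1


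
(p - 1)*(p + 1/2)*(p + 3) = p^3 + 5*p^2/2 - 2*p - 3/2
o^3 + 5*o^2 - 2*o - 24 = (o - 2)*(o + 3)*(o + 4)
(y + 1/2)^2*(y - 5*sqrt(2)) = y^3 - 5*sqrt(2)*y^2 + y^2 - 5*sqrt(2)*y + y/4 - 5*sqrt(2)/4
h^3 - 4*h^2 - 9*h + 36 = (h - 4)*(h - 3)*(h + 3)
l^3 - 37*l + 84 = (l - 4)*(l - 3)*(l + 7)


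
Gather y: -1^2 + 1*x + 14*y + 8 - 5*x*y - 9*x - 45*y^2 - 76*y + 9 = -8*x - 45*y^2 + y*(-5*x - 62) + 16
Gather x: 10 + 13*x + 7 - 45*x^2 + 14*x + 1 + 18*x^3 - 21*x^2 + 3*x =18*x^3 - 66*x^2 + 30*x + 18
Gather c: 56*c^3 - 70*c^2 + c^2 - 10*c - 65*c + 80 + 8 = 56*c^3 - 69*c^2 - 75*c + 88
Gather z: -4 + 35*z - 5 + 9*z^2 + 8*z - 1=9*z^2 + 43*z - 10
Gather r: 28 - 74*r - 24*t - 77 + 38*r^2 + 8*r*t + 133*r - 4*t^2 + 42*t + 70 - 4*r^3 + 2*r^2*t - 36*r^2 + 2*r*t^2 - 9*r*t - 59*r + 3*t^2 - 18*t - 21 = -4*r^3 + r^2*(2*t + 2) + r*(2*t^2 - t) - t^2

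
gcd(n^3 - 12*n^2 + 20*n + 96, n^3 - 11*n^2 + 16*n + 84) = n^2 - 4*n - 12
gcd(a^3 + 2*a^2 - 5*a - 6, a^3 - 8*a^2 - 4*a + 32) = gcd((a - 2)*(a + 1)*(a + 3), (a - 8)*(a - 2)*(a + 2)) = a - 2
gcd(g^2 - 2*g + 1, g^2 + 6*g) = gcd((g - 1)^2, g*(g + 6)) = 1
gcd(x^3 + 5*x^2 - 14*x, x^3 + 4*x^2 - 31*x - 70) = x + 7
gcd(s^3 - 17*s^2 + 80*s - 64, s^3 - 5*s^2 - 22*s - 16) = s - 8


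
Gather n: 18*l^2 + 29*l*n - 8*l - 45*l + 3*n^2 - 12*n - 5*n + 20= 18*l^2 - 53*l + 3*n^2 + n*(29*l - 17) + 20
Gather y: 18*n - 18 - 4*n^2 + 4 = -4*n^2 + 18*n - 14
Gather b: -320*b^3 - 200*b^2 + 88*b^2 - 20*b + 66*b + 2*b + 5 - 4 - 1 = -320*b^3 - 112*b^2 + 48*b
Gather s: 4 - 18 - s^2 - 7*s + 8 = -s^2 - 7*s - 6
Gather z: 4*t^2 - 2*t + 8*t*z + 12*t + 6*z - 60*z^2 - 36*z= 4*t^2 + 10*t - 60*z^2 + z*(8*t - 30)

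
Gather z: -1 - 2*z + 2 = 1 - 2*z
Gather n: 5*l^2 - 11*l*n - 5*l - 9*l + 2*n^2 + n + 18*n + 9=5*l^2 - 14*l + 2*n^2 + n*(19 - 11*l) + 9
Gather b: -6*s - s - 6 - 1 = -7*s - 7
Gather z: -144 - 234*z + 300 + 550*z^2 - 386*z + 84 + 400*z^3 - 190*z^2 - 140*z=400*z^3 + 360*z^2 - 760*z + 240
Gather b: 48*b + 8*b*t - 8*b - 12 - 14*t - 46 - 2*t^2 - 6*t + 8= b*(8*t + 40) - 2*t^2 - 20*t - 50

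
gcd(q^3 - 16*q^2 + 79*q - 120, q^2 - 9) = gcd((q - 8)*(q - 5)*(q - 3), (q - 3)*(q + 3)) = q - 3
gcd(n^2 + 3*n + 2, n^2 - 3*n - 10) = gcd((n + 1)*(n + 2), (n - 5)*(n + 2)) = n + 2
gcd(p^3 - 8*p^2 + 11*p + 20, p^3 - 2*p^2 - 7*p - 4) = p^2 - 3*p - 4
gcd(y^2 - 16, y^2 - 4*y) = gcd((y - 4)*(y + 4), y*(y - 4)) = y - 4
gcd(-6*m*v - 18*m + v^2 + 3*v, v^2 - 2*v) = 1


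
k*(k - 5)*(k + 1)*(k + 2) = k^4 - 2*k^3 - 13*k^2 - 10*k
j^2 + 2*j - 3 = (j - 1)*(j + 3)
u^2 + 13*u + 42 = (u + 6)*(u + 7)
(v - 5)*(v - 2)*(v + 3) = v^3 - 4*v^2 - 11*v + 30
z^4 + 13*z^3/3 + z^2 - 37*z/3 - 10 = (z - 5/3)*(z + 1)*(z + 2)*(z + 3)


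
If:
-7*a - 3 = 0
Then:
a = -3/7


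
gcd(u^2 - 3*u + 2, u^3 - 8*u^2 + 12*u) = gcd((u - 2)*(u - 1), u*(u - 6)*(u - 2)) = u - 2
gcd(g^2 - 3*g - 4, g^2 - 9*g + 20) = g - 4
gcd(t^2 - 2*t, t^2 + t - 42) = 1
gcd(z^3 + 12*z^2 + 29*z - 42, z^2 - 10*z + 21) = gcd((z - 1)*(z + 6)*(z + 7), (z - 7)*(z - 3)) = 1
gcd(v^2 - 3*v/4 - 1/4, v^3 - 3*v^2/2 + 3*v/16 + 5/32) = v + 1/4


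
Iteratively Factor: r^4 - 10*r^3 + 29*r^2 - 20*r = (r - 1)*(r^3 - 9*r^2 + 20*r) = (r - 4)*(r - 1)*(r^2 - 5*r) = (r - 5)*(r - 4)*(r - 1)*(r)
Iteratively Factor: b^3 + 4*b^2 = (b)*(b^2 + 4*b) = b^2*(b + 4)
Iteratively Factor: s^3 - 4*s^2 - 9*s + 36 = (s - 3)*(s^2 - s - 12) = (s - 4)*(s - 3)*(s + 3)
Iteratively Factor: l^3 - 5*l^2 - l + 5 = (l + 1)*(l^2 - 6*l + 5) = (l - 5)*(l + 1)*(l - 1)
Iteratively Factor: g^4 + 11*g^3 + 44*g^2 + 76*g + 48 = (g + 4)*(g^3 + 7*g^2 + 16*g + 12) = (g + 2)*(g + 4)*(g^2 + 5*g + 6) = (g + 2)^2*(g + 4)*(g + 3)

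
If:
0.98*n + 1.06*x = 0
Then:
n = -1.08163265306122*x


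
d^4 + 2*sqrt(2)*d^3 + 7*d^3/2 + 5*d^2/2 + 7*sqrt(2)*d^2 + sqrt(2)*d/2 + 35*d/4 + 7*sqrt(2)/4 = (d + 7/2)*(d + sqrt(2)/2)^2*(d + sqrt(2))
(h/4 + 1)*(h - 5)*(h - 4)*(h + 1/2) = h^4/4 - 9*h^3/8 - 37*h^2/8 + 18*h + 10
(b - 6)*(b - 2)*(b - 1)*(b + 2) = b^4 - 7*b^3 + 2*b^2 + 28*b - 24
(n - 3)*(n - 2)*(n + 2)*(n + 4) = n^4 + n^3 - 16*n^2 - 4*n + 48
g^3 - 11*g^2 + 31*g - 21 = (g - 7)*(g - 3)*(g - 1)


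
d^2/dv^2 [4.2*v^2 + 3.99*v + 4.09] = 8.40000000000000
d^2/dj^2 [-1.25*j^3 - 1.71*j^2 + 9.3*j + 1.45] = -7.5*j - 3.42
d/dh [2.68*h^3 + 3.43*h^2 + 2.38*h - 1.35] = 8.04*h^2 + 6.86*h + 2.38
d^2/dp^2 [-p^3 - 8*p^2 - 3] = -6*p - 16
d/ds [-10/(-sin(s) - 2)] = -10*cos(s)/(sin(s) + 2)^2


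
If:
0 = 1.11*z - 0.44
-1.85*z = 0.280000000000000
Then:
No Solution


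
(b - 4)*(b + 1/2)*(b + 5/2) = b^3 - b^2 - 43*b/4 - 5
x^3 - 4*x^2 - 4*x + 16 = (x - 4)*(x - 2)*(x + 2)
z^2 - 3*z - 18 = (z - 6)*(z + 3)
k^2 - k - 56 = (k - 8)*(k + 7)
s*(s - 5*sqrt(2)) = s^2 - 5*sqrt(2)*s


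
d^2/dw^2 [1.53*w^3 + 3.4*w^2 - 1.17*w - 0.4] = 9.18*w + 6.8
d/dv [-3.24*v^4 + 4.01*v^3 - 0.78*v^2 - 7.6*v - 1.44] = -12.96*v^3 + 12.03*v^2 - 1.56*v - 7.6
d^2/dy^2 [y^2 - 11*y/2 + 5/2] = 2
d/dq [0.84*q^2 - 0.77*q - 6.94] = 1.68*q - 0.77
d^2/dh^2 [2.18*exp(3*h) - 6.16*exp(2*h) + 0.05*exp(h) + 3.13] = (19.62*exp(2*h) - 24.64*exp(h) + 0.05)*exp(h)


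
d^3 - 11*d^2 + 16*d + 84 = (d - 7)*(d - 6)*(d + 2)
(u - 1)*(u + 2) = u^2 + u - 2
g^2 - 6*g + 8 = (g - 4)*(g - 2)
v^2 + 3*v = v*(v + 3)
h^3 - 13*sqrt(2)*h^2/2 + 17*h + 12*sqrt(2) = (h - 4*sqrt(2))*(h - 3*sqrt(2))*(h + sqrt(2)/2)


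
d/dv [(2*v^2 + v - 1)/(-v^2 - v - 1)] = (-v^2 - 6*v - 2)/(v^4 + 2*v^3 + 3*v^2 + 2*v + 1)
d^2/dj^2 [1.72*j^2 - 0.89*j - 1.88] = 3.44000000000000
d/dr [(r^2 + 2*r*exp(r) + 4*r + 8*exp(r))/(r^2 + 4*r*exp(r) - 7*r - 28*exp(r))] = (-(r^2 + 2*r*exp(r) + 4*r + 8*exp(r))*(4*r*exp(r) + 2*r - 24*exp(r) - 7) + 2*(r^2 + 4*r*exp(r) - 7*r - 28*exp(r))*(r*exp(r) + r + 5*exp(r) + 2))/(r^2 + 4*r*exp(r) - 7*r - 28*exp(r))^2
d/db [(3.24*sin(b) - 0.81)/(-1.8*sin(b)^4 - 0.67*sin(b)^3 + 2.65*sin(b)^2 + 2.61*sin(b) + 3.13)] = (17.496*sin(b)^4 - 1.4904*sin(b)^3 - 10.2141*sin(b)^2 + 4.293*sin(b) + 12.2553)*cos(b)/(3.24*sin(b)^8 + 2.412*sin(b)^7 - 9.0911*sin(b)^6 - 12.947*sin(b)^5 - 7.7429*sin(b)^4 + 9.6388*sin(b)^3 + 23.4011*sin(b)^2 + 16.3386*sin(b) + 9.7969)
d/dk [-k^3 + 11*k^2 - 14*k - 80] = -3*k^2 + 22*k - 14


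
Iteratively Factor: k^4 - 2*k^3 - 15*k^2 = (k + 3)*(k^3 - 5*k^2) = k*(k + 3)*(k^2 - 5*k) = k^2*(k + 3)*(k - 5)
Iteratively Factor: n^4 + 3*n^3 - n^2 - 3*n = (n + 3)*(n^3 - n) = (n - 1)*(n + 3)*(n^2 + n) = n*(n - 1)*(n + 3)*(n + 1)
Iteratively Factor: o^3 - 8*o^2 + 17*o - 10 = (o - 5)*(o^2 - 3*o + 2) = (o - 5)*(o - 2)*(o - 1)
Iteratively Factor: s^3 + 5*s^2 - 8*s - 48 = (s + 4)*(s^2 + s - 12) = (s + 4)^2*(s - 3)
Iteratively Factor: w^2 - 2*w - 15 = (w - 5)*(w + 3)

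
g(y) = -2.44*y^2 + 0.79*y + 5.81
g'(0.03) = 0.64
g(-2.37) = -9.77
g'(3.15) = -14.58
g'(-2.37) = 12.36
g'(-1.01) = 5.72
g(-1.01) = 2.52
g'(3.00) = -13.85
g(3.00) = -13.78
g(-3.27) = -22.86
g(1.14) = 3.54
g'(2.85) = -13.12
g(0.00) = 5.81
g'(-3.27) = 16.75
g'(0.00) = 0.79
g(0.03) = 5.83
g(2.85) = -11.76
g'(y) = 0.79 - 4.88*y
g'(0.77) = -2.97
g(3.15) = -15.91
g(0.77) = 4.97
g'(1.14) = -4.77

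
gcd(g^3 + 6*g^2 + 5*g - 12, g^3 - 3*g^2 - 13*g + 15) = g^2 + 2*g - 3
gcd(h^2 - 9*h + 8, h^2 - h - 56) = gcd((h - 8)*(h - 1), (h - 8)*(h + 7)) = h - 8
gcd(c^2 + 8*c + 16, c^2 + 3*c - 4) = c + 4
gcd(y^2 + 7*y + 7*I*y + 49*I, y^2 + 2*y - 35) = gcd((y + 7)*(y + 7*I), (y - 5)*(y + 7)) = y + 7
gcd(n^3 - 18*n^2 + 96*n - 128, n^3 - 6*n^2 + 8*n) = n - 2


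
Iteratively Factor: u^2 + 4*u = (u + 4)*(u)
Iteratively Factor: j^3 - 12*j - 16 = (j + 2)*(j^2 - 2*j - 8) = (j - 4)*(j + 2)*(j + 2)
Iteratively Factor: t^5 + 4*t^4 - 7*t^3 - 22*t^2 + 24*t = (t - 1)*(t^4 + 5*t^3 - 2*t^2 - 24*t) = (t - 2)*(t - 1)*(t^3 + 7*t^2 + 12*t) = t*(t - 2)*(t - 1)*(t^2 + 7*t + 12) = t*(t - 2)*(t - 1)*(t + 3)*(t + 4)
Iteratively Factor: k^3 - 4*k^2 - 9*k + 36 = (k + 3)*(k^2 - 7*k + 12) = (k - 3)*(k + 3)*(k - 4)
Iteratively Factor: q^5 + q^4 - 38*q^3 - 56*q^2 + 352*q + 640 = (q + 4)*(q^4 - 3*q^3 - 26*q^2 + 48*q + 160) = (q + 4)^2*(q^3 - 7*q^2 + 2*q + 40) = (q - 5)*(q + 4)^2*(q^2 - 2*q - 8) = (q - 5)*(q - 4)*(q + 4)^2*(q + 2)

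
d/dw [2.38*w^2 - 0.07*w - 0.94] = 4.76*w - 0.07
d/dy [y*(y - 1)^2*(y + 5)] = 4*y^3 + 9*y^2 - 18*y + 5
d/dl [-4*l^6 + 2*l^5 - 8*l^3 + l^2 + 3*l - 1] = -24*l^5 + 10*l^4 - 24*l^2 + 2*l + 3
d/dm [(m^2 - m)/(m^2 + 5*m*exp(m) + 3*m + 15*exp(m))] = (-m*(m - 1)*(5*m*exp(m) + 2*m + 20*exp(m) + 3) + (2*m - 1)*(m^2 + 5*m*exp(m) + 3*m + 15*exp(m)))/(m^2 + 5*m*exp(m) + 3*m + 15*exp(m))^2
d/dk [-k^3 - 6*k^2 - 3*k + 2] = -3*k^2 - 12*k - 3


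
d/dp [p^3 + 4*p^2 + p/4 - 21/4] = 3*p^2 + 8*p + 1/4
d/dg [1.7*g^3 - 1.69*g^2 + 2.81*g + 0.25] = 5.1*g^2 - 3.38*g + 2.81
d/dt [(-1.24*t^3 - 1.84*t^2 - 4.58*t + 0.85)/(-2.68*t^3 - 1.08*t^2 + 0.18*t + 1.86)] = (-1.77635683940025e-15*t^5 - 3.592*t^4 - 24.9952*t^3 - 5.3628*t^2 - 5.0088*t - 8.6718)/(7.1824*t^6 + 5.7888*t^5 + 0.2016*t^4 - 10.3584*t^3 - 3.9852*t^2 + 0.6696*t + 3.4596)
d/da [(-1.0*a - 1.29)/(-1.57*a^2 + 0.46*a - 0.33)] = (-1.57*a^2 - 4.0506*a + 0.9234)/(2.4649*a^4 - 1.4444*a^3 + 1.2478*a^2 - 0.3036*a + 0.1089)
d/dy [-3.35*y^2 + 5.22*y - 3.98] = 5.22 - 6.7*y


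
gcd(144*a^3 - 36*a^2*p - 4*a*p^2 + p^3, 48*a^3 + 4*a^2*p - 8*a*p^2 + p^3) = 24*a^2 - 10*a*p + p^2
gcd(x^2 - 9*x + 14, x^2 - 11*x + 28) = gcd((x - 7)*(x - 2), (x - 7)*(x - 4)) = x - 7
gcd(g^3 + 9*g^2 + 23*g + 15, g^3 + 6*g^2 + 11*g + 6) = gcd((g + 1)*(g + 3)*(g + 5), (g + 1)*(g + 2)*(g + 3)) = g^2 + 4*g + 3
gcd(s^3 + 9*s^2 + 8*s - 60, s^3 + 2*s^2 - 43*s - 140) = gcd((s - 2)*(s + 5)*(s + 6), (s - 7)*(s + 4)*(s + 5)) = s + 5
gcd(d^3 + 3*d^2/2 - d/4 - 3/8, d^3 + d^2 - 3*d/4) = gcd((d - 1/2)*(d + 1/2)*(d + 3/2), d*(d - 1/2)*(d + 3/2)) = d^2 + d - 3/4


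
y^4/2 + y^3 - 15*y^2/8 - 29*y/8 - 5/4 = (y/2 + 1/2)*(y - 2)*(y + 1/2)*(y + 5/2)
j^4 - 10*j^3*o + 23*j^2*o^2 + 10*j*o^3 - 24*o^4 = (j - 6*o)*(j - 4*o)*(j - o)*(j + o)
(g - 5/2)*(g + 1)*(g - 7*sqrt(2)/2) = g^3 - 7*sqrt(2)*g^2/2 - 3*g^2/2 - 5*g/2 + 21*sqrt(2)*g/4 + 35*sqrt(2)/4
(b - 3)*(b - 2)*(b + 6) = b^3 + b^2 - 24*b + 36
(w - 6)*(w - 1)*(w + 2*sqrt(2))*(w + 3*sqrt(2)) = w^4 - 7*w^3 + 5*sqrt(2)*w^3 - 35*sqrt(2)*w^2 + 18*w^2 - 84*w + 30*sqrt(2)*w + 72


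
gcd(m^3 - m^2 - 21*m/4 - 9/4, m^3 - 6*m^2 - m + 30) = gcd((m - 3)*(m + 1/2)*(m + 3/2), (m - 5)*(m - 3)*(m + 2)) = m - 3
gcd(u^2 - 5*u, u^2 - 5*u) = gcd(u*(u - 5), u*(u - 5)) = u^2 - 5*u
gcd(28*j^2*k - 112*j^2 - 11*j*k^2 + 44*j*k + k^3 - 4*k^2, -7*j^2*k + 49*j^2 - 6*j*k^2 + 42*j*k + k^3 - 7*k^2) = 7*j - k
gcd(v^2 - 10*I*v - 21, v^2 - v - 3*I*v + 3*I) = v - 3*I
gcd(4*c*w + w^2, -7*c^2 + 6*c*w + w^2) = 1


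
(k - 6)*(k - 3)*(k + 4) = k^3 - 5*k^2 - 18*k + 72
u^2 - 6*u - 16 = (u - 8)*(u + 2)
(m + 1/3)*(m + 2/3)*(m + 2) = m^3 + 3*m^2 + 20*m/9 + 4/9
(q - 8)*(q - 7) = q^2 - 15*q + 56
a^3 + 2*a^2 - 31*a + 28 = (a - 4)*(a - 1)*(a + 7)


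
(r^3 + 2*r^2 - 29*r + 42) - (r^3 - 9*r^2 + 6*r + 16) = 11*r^2 - 35*r + 26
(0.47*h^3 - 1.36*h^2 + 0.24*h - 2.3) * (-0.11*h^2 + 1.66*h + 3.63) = -0.0517*h^5 + 0.9298*h^4 - 0.5779*h^3 - 4.2854*h^2 - 2.9468*h - 8.349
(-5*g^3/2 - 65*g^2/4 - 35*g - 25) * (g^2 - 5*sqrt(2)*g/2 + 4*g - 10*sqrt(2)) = -5*g^5/2 - 105*g^4/4 + 25*sqrt(2)*g^4/4 - 100*g^3 + 525*sqrt(2)*g^3/8 - 165*g^2 + 250*sqrt(2)*g^2 - 100*g + 825*sqrt(2)*g/2 + 250*sqrt(2)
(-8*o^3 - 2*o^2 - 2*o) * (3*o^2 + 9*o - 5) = -24*o^5 - 78*o^4 + 16*o^3 - 8*o^2 + 10*o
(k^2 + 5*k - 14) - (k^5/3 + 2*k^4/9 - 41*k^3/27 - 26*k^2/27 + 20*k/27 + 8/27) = -k^5/3 - 2*k^4/9 + 41*k^3/27 + 53*k^2/27 + 115*k/27 - 386/27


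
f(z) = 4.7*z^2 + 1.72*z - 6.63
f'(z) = 9.4*z + 1.72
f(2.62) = 30.14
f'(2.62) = 26.35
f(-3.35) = 40.35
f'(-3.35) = -29.77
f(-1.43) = 0.52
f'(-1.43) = -11.72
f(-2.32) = 14.68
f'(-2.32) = -20.09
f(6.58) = 208.18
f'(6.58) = 63.57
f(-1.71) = 4.17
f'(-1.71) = -14.35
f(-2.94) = 28.94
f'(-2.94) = -25.92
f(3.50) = 56.96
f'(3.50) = 34.62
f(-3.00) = 30.51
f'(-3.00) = -26.48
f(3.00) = 40.83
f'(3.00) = 29.92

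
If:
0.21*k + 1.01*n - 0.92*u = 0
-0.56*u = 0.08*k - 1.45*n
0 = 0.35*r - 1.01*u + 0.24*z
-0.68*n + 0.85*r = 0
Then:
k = 0.549483488619468*z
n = 0.136727281395162*z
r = 0.109381825116129*z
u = 0.275528355238263*z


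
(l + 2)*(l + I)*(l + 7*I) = l^3 + 2*l^2 + 8*I*l^2 - 7*l + 16*I*l - 14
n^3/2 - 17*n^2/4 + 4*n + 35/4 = (n/2 + 1/2)*(n - 7)*(n - 5/2)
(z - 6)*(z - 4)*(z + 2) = z^3 - 8*z^2 + 4*z + 48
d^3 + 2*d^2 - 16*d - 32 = (d - 4)*(d + 2)*(d + 4)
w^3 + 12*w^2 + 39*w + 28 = (w + 1)*(w + 4)*(w + 7)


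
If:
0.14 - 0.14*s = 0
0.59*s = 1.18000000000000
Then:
No Solution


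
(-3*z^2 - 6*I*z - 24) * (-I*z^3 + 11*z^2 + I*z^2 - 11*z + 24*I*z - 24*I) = 3*I*z^5 - 39*z^4 - 3*I*z^4 + 39*z^3 - 114*I*z^3 - 120*z^2 + 114*I*z^2 + 120*z - 576*I*z + 576*I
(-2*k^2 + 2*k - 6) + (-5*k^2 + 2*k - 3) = -7*k^2 + 4*k - 9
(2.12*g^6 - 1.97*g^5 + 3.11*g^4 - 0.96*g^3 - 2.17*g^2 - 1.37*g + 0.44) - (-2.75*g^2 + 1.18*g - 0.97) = 2.12*g^6 - 1.97*g^5 + 3.11*g^4 - 0.96*g^3 + 0.58*g^2 - 2.55*g + 1.41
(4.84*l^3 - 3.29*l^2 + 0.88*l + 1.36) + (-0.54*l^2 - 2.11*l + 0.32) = 4.84*l^3 - 3.83*l^2 - 1.23*l + 1.68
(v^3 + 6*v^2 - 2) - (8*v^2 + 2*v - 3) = v^3 - 2*v^2 - 2*v + 1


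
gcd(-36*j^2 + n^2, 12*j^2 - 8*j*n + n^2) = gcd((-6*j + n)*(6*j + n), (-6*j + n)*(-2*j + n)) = 6*j - n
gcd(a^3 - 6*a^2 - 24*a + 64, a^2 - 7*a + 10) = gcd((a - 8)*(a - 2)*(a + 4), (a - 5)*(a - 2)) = a - 2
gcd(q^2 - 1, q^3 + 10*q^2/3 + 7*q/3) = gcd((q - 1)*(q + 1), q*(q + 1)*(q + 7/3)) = q + 1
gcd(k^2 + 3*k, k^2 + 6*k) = k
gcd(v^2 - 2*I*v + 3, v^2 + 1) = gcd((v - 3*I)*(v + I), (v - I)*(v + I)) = v + I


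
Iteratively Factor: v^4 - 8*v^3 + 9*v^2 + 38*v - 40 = (v + 2)*(v^3 - 10*v^2 + 29*v - 20) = (v - 5)*(v + 2)*(v^2 - 5*v + 4) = (v - 5)*(v - 1)*(v + 2)*(v - 4)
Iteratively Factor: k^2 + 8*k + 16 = (k + 4)*(k + 4)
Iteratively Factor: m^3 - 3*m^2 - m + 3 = (m - 3)*(m^2 - 1) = (m - 3)*(m + 1)*(m - 1)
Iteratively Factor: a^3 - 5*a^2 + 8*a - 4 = (a - 1)*(a^2 - 4*a + 4) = (a - 2)*(a - 1)*(a - 2)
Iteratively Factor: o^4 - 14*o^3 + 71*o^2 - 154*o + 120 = (o - 4)*(o^3 - 10*o^2 + 31*o - 30) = (o - 5)*(o - 4)*(o^2 - 5*o + 6) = (o - 5)*(o - 4)*(o - 3)*(o - 2)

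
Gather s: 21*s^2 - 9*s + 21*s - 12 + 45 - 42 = 21*s^2 + 12*s - 9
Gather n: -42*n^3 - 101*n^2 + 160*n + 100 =-42*n^3 - 101*n^2 + 160*n + 100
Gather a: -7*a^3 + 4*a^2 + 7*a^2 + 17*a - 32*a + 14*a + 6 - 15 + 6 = -7*a^3 + 11*a^2 - a - 3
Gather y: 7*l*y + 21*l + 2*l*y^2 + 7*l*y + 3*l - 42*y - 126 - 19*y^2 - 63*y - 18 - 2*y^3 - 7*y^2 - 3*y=24*l - 2*y^3 + y^2*(2*l - 26) + y*(14*l - 108) - 144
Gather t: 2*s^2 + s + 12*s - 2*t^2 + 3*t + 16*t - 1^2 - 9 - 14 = 2*s^2 + 13*s - 2*t^2 + 19*t - 24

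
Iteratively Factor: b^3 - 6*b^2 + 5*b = (b - 5)*(b^2 - b) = b*(b - 5)*(b - 1)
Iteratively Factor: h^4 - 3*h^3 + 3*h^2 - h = (h - 1)*(h^3 - 2*h^2 + h) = h*(h - 1)*(h^2 - 2*h + 1) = h*(h - 1)^2*(h - 1)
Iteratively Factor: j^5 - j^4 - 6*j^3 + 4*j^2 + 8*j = (j + 1)*(j^4 - 2*j^3 - 4*j^2 + 8*j) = (j - 2)*(j + 1)*(j^3 - 4*j) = j*(j - 2)*(j + 1)*(j^2 - 4) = j*(j - 2)*(j + 1)*(j + 2)*(j - 2)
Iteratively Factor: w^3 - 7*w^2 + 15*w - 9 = (w - 3)*(w^2 - 4*w + 3) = (w - 3)^2*(w - 1)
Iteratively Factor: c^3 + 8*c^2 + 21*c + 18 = (c + 2)*(c^2 + 6*c + 9) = (c + 2)*(c + 3)*(c + 3)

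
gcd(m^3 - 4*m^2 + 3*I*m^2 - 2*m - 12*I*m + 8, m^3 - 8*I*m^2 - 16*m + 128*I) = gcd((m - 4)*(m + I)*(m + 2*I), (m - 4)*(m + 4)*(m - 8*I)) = m - 4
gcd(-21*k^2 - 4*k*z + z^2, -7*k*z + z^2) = -7*k + z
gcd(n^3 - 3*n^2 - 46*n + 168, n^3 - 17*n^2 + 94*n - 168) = n^2 - 10*n + 24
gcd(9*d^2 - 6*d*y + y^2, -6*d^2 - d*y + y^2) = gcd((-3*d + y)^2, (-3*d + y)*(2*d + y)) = -3*d + y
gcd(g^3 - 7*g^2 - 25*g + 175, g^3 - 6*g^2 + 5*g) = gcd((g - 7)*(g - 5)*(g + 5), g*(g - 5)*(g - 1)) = g - 5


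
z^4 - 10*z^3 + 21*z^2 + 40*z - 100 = (z - 5)^2*(z - 2)*(z + 2)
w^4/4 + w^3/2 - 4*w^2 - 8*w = w*(w/4 + 1)*(w - 4)*(w + 2)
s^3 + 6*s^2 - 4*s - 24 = (s - 2)*(s + 2)*(s + 6)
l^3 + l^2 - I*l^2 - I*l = l*(l + 1)*(l - I)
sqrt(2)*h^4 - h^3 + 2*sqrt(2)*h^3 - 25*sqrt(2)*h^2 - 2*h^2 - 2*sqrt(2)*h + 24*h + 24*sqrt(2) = (h - 4)*(h + 6)*(h - sqrt(2))*(sqrt(2)*h + 1)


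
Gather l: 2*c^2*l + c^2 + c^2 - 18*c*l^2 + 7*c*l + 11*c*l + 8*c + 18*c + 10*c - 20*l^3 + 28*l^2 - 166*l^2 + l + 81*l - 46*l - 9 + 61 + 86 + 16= 2*c^2 + 36*c - 20*l^3 + l^2*(-18*c - 138) + l*(2*c^2 + 18*c + 36) + 154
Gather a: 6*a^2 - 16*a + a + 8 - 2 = 6*a^2 - 15*a + 6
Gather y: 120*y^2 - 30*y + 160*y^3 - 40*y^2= 160*y^3 + 80*y^2 - 30*y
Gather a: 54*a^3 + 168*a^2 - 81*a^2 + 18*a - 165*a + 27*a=54*a^3 + 87*a^2 - 120*a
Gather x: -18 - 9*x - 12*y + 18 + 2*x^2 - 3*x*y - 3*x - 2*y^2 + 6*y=2*x^2 + x*(-3*y - 12) - 2*y^2 - 6*y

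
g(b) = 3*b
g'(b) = 3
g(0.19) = 0.57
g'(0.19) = 3.00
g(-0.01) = -0.03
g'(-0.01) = 3.00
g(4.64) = 13.92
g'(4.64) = 3.00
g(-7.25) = -21.75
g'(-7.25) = 3.00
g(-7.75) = -23.25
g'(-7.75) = 3.00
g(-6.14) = -18.42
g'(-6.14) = 3.00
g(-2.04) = -6.12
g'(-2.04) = 3.00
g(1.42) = 4.26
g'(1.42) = 3.00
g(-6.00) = -18.00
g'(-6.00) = 3.00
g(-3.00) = -9.00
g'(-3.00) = 3.00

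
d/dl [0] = 0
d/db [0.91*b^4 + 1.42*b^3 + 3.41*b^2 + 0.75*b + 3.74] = 3.64*b^3 + 4.26*b^2 + 6.82*b + 0.75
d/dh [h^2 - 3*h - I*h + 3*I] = 2*h - 3 - I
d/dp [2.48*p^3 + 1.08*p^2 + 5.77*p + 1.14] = 7.44*p^2 + 2.16*p + 5.77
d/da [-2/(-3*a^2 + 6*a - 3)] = 4*(1 - a)/(3*(a^2 - 2*a + 1)^2)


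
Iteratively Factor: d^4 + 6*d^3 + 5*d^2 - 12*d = (d)*(d^3 + 6*d^2 + 5*d - 12) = d*(d + 4)*(d^2 + 2*d - 3) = d*(d - 1)*(d + 4)*(d + 3)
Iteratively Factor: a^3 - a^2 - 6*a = (a + 2)*(a^2 - 3*a) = a*(a + 2)*(a - 3)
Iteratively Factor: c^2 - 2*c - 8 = (c + 2)*(c - 4)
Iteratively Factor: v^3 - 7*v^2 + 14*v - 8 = (v - 4)*(v^2 - 3*v + 2) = (v - 4)*(v - 1)*(v - 2)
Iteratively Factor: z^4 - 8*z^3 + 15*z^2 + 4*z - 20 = (z - 2)*(z^3 - 6*z^2 + 3*z + 10) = (z - 5)*(z - 2)*(z^2 - z - 2) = (z - 5)*(z - 2)^2*(z + 1)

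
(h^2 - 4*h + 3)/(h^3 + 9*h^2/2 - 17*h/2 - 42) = 2*(h - 1)/(2*h^2 + 15*h + 28)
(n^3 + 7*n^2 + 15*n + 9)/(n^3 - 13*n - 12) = (n + 3)/(n - 4)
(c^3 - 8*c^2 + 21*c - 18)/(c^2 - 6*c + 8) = (c^2 - 6*c + 9)/(c - 4)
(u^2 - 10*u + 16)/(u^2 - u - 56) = (u - 2)/(u + 7)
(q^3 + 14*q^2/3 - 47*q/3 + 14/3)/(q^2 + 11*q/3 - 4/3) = (q^2 + 5*q - 14)/(q + 4)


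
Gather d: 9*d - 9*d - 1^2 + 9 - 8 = 0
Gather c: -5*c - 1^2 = -5*c - 1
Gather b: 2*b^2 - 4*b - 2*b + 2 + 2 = 2*b^2 - 6*b + 4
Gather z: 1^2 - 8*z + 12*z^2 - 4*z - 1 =12*z^2 - 12*z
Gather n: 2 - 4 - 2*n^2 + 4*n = -2*n^2 + 4*n - 2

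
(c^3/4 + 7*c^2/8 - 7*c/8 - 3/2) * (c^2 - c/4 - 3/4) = c^5/4 + 13*c^4/16 - 41*c^3/32 - 31*c^2/16 + 33*c/32 + 9/8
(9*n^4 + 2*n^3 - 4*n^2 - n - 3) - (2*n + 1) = 9*n^4 + 2*n^3 - 4*n^2 - 3*n - 4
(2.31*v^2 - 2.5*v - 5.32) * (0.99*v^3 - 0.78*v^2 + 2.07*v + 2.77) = 2.2869*v^5 - 4.2768*v^4 + 1.4649*v^3 + 5.3733*v^2 - 17.9374*v - 14.7364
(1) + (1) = 2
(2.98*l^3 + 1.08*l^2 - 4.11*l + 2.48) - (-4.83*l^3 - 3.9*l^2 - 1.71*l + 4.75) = 7.81*l^3 + 4.98*l^2 - 2.4*l - 2.27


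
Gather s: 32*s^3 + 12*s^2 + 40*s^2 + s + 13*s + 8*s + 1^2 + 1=32*s^3 + 52*s^2 + 22*s + 2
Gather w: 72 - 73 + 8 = 7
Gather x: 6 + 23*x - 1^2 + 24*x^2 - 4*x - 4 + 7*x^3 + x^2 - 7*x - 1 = 7*x^3 + 25*x^2 + 12*x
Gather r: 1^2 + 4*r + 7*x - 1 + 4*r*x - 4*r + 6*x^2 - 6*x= 4*r*x + 6*x^2 + x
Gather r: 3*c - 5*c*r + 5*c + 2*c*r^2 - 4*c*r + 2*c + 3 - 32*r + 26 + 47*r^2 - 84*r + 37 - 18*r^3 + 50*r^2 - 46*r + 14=10*c - 18*r^3 + r^2*(2*c + 97) + r*(-9*c - 162) + 80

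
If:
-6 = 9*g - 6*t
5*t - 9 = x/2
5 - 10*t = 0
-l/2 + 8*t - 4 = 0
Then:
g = -1/3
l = 0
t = 1/2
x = -13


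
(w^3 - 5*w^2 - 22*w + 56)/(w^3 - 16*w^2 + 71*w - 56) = (w^2 + 2*w - 8)/(w^2 - 9*w + 8)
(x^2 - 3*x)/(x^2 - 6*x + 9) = x/(x - 3)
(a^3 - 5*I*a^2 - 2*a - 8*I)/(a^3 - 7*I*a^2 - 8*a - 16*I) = (a - 2*I)/(a - 4*I)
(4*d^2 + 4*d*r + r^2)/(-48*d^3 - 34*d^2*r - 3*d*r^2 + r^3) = (2*d + r)/(-24*d^2 - 5*d*r + r^2)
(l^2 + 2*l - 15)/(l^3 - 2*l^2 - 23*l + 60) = 1/(l - 4)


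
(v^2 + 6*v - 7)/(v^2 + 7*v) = (v - 1)/v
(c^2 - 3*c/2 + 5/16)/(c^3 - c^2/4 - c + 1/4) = (c - 5/4)/(c^2 - 1)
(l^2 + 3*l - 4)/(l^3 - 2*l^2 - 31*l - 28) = (l - 1)/(l^2 - 6*l - 7)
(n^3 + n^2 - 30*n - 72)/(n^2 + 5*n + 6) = (n^2 - 2*n - 24)/(n + 2)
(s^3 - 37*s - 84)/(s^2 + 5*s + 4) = (s^2 - 4*s - 21)/(s + 1)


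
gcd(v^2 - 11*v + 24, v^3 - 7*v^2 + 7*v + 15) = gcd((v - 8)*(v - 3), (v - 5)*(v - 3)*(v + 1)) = v - 3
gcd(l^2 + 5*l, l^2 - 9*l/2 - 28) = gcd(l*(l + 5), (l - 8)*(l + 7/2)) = 1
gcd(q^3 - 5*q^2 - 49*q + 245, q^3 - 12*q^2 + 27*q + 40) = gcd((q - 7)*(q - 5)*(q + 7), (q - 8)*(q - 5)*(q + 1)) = q - 5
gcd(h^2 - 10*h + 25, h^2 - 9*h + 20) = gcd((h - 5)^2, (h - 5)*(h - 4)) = h - 5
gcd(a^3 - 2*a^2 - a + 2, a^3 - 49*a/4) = 1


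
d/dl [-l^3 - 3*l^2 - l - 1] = -3*l^2 - 6*l - 1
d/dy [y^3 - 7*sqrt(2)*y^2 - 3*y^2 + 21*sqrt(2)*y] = 3*y^2 - 14*sqrt(2)*y - 6*y + 21*sqrt(2)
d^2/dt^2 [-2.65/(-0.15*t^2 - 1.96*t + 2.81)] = (-0.11925*t^2 - 1.5582*t + 2.65*(0.3*t + 1.96)*(0.6*t + 3.92) + 2.23395)/(0.15*t^2 + 1.96*t - 2.81)^3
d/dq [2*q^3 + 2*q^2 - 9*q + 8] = 6*q^2 + 4*q - 9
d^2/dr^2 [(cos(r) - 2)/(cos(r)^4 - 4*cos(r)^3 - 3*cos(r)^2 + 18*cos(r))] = (34*(1 - cos(r)^2)^2/cos(r)^3 - 32*sin(r)^6/cos(r)^3 - 9*cos(r)^4 - 10*cos(r)^3 - 17*cos(r)^2 - 24*tan(r)^2 + 6 + 128/cos(r) - 146/cos(r)^3)/((cos(r) - 3)^4*(cos(r) + 2)^3)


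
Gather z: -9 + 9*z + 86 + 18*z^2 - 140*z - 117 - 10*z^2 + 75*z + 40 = 8*z^2 - 56*z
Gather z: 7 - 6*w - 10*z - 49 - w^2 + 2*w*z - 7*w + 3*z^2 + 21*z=-w^2 - 13*w + 3*z^2 + z*(2*w + 11) - 42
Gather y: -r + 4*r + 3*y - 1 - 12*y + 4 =3*r - 9*y + 3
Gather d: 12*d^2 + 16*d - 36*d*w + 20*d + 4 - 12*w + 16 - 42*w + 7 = 12*d^2 + d*(36 - 36*w) - 54*w + 27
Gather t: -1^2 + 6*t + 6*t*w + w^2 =t*(6*w + 6) + w^2 - 1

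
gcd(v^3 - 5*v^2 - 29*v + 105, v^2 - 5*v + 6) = v - 3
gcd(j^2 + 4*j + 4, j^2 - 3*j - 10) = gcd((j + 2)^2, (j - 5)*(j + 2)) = j + 2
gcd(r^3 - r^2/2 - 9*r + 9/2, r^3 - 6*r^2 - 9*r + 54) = r^2 - 9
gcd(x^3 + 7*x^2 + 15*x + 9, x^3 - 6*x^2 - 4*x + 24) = 1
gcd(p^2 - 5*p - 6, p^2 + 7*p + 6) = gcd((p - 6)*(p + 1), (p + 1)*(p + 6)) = p + 1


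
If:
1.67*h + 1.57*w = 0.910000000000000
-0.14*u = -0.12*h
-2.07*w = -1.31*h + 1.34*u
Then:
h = 0.51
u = 0.44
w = 0.04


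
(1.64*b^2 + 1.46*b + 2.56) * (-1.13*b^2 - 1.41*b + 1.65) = -1.8532*b^4 - 3.9622*b^3 - 2.2454*b^2 - 1.2006*b + 4.224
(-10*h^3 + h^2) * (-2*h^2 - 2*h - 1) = 20*h^5 + 18*h^4 + 8*h^3 - h^2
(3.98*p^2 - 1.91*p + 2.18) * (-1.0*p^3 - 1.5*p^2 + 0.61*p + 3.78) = -3.98*p^5 - 4.06*p^4 + 3.1128*p^3 + 10.6093*p^2 - 5.89*p + 8.2404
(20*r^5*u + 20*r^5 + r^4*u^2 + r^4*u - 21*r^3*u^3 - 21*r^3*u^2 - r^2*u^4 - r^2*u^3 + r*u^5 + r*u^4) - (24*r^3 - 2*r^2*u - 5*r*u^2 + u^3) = 20*r^5*u + 20*r^5 + r^4*u^2 + r^4*u - 21*r^3*u^3 - 21*r^3*u^2 - 24*r^3 - r^2*u^4 - r^2*u^3 + 2*r^2*u + r*u^5 + r*u^4 + 5*r*u^2 - u^3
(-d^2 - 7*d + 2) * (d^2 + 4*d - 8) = -d^4 - 11*d^3 - 18*d^2 + 64*d - 16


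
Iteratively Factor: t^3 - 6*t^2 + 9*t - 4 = (t - 1)*(t^2 - 5*t + 4) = (t - 1)^2*(t - 4)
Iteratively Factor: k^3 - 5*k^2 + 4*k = (k - 4)*(k^2 - k) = (k - 4)*(k - 1)*(k)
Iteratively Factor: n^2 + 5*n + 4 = (n + 4)*(n + 1)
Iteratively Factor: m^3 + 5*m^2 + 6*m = (m + 3)*(m^2 + 2*m) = m*(m + 3)*(m + 2)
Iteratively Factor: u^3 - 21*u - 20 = (u + 1)*(u^2 - u - 20) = (u - 5)*(u + 1)*(u + 4)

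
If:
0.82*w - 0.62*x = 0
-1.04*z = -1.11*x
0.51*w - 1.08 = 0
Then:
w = 2.12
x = 2.80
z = 2.99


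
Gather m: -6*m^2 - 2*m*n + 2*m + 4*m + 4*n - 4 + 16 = -6*m^2 + m*(6 - 2*n) + 4*n + 12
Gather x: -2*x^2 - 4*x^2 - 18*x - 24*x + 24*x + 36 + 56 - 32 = -6*x^2 - 18*x + 60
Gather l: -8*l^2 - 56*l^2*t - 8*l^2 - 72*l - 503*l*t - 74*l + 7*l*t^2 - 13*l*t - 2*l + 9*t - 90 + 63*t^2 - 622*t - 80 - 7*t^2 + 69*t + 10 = l^2*(-56*t - 16) + l*(7*t^2 - 516*t - 148) + 56*t^2 - 544*t - 160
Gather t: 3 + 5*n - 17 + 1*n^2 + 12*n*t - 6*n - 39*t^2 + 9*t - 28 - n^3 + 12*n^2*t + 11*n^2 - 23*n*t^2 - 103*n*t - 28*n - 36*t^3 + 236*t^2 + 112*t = -n^3 + 12*n^2 - 29*n - 36*t^3 + t^2*(197 - 23*n) + t*(12*n^2 - 91*n + 121) - 42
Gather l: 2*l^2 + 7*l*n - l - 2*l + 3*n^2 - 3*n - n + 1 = 2*l^2 + l*(7*n - 3) + 3*n^2 - 4*n + 1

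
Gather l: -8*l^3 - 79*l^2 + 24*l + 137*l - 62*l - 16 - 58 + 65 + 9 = -8*l^3 - 79*l^2 + 99*l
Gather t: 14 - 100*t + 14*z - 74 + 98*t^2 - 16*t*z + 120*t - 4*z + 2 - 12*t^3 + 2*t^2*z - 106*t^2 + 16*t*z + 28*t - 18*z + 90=-12*t^3 + t^2*(2*z - 8) + 48*t - 8*z + 32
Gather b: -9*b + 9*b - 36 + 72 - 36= 0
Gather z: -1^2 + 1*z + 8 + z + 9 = 2*z + 16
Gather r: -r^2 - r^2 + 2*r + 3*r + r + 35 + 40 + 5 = -2*r^2 + 6*r + 80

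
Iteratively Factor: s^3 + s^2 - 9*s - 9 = (s + 1)*(s^2 - 9) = (s + 1)*(s + 3)*(s - 3)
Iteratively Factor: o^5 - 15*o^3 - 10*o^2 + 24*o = (o - 4)*(o^4 + 4*o^3 + o^2 - 6*o) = o*(o - 4)*(o^3 + 4*o^2 + o - 6) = o*(o - 4)*(o - 1)*(o^2 + 5*o + 6) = o*(o - 4)*(o - 1)*(o + 3)*(o + 2)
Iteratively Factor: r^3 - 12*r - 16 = (r - 4)*(r^2 + 4*r + 4) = (r - 4)*(r + 2)*(r + 2)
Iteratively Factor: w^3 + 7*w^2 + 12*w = (w + 3)*(w^2 + 4*w) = (w + 3)*(w + 4)*(w)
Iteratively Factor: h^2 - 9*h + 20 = (h - 5)*(h - 4)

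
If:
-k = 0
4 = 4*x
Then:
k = 0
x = 1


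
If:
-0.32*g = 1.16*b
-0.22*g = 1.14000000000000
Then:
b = 1.43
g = -5.18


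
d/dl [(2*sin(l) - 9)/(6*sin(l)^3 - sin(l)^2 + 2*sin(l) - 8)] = 2*(-12*sin(l)^3 + 82*sin(l)^2 - 9*sin(l) + 1)*cos(l)/(6*sin(l)^3 - sin(l)^2 + 2*sin(l) - 8)^2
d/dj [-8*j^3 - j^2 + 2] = 2*j*(-12*j - 1)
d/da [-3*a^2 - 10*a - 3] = -6*a - 10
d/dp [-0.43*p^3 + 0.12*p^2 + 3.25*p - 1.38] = -1.29*p^2 + 0.24*p + 3.25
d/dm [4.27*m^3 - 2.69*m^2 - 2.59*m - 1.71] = 12.81*m^2 - 5.38*m - 2.59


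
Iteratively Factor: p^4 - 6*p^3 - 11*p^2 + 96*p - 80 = (p - 1)*(p^3 - 5*p^2 - 16*p + 80) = (p - 4)*(p - 1)*(p^2 - p - 20) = (p - 4)*(p - 1)*(p + 4)*(p - 5)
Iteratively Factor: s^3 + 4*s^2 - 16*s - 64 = (s + 4)*(s^2 - 16) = (s + 4)^2*(s - 4)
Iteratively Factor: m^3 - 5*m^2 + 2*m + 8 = (m - 2)*(m^2 - 3*m - 4) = (m - 2)*(m + 1)*(m - 4)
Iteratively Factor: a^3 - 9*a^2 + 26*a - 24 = (a - 4)*(a^2 - 5*a + 6) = (a - 4)*(a - 3)*(a - 2)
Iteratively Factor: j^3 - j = (j - 1)*(j^2 + j) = (j - 1)*(j + 1)*(j)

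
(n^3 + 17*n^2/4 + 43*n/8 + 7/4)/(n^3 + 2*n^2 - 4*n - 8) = (8*n^2 + 18*n + 7)/(8*(n^2 - 4))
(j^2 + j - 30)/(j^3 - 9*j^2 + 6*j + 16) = (j^2 + j - 30)/(j^3 - 9*j^2 + 6*j + 16)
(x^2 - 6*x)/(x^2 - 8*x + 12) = x/(x - 2)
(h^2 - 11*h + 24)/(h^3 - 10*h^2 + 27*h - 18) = (h - 8)/(h^2 - 7*h + 6)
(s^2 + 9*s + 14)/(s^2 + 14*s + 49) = (s + 2)/(s + 7)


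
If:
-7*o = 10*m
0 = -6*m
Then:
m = 0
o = 0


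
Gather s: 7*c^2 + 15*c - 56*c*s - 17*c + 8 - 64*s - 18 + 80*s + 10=7*c^2 - 2*c + s*(16 - 56*c)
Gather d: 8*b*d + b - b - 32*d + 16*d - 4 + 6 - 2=d*(8*b - 16)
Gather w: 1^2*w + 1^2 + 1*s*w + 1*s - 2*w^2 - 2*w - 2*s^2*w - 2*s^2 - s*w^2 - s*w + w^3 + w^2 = -2*s^2 + s + w^3 + w^2*(-s - 1) + w*(-2*s^2 - 1) + 1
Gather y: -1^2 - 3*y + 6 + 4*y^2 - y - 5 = 4*y^2 - 4*y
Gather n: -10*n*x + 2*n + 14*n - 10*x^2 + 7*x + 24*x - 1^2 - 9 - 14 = n*(16 - 10*x) - 10*x^2 + 31*x - 24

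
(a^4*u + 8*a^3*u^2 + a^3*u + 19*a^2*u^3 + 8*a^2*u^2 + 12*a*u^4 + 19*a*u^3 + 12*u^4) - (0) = a^4*u + 8*a^3*u^2 + a^3*u + 19*a^2*u^3 + 8*a^2*u^2 + 12*a*u^4 + 19*a*u^3 + 12*u^4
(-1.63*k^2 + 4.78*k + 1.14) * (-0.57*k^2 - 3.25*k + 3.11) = 0.9291*k^4 + 2.5729*k^3 - 21.2541*k^2 + 11.1608*k + 3.5454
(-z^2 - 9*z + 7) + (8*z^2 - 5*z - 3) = 7*z^2 - 14*z + 4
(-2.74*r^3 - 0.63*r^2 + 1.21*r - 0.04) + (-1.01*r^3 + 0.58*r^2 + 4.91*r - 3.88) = -3.75*r^3 - 0.05*r^2 + 6.12*r - 3.92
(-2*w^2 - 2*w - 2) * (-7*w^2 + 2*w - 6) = 14*w^4 + 10*w^3 + 22*w^2 + 8*w + 12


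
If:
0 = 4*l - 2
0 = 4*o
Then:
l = 1/2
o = 0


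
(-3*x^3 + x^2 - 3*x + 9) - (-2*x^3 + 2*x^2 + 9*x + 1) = -x^3 - x^2 - 12*x + 8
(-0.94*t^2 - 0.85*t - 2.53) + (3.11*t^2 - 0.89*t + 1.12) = 2.17*t^2 - 1.74*t - 1.41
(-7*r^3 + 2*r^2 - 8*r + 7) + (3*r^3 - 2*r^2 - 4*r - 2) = -4*r^3 - 12*r + 5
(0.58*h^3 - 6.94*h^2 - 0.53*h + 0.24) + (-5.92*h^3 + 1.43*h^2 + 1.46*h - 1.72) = -5.34*h^3 - 5.51*h^2 + 0.93*h - 1.48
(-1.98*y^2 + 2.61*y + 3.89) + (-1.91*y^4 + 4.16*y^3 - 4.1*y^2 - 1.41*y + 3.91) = -1.91*y^4 + 4.16*y^3 - 6.08*y^2 + 1.2*y + 7.8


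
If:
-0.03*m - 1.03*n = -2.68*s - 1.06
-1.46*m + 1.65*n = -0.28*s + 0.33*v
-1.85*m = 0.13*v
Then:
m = -0.0702702702702703*v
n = 0.12950848266745*v + 0.0630095108695652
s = 0.0489871750146886*v - 0.371306046195652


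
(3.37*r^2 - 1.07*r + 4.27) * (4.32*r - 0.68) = 14.5584*r^3 - 6.914*r^2 + 19.174*r - 2.9036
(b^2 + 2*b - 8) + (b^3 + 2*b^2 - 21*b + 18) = b^3 + 3*b^2 - 19*b + 10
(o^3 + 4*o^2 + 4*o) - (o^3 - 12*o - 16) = 4*o^2 + 16*o + 16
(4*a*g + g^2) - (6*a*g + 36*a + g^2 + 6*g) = -2*a*g - 36*a - 6*g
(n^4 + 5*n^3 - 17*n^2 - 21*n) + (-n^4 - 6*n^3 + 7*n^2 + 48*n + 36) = -n^3 - 10*n^2 + 27*n + 36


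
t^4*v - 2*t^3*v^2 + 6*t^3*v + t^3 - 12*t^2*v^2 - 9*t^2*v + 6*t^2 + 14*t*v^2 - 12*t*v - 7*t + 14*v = (t - 1)*(t + 7)*(t - 2*v)*(t*v + 1)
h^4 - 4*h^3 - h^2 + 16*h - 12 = (h - 3)*(h - 2)*(h - 1)*(h + 2)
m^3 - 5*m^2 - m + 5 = (m - 5)*(m - 1)*(m + 1)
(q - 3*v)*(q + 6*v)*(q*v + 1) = q^3*v + 3*q^2*v^2 + q^2 - 18*q*v^3 + 3*q*v - 18*v^2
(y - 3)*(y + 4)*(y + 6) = y^3 + 7*y^2 - 6*y - 72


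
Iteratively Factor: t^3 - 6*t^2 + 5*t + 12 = (t - 4)*(t^2 - 2*t - 3) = (t - 4)*(t + 1)*(t - 3)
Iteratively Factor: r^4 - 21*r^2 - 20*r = (r)*(r^3 - 21*r - 20) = r*(r + 4)*(r^2 - 4*r - 5) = r*(r + 1)*(r + 4)*(r - 5)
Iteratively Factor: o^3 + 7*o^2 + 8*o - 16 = (o - 1)*(o^2 + 8*o + 16) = (o - 1)*(o + 4)*(o + 4)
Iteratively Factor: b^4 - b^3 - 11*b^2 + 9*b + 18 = (b - 2)*(b^3 + b^2 - 9*b - 9) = (b - 2)*(b + 1)*(b^2 - 9) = (b - 2)*(b + 1)*(b + 3)*(b - 3)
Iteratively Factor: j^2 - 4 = (j - 2)*(j + 2)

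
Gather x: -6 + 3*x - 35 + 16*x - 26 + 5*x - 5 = 24*x - 72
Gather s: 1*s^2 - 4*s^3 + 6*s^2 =-4*s^3 + 7*s^2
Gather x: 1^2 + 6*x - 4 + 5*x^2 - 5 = 5*x^2 + 6*x - 8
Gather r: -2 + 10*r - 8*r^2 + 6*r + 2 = -8*r^2 + 16*r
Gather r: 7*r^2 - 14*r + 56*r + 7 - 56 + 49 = 7*r^2 + 42*r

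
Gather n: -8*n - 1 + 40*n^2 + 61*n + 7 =40*n^2 + 53*n + 6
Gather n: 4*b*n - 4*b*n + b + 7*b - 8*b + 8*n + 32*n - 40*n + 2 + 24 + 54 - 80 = 0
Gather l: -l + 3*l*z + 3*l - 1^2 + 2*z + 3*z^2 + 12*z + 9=l*(3*z + 2) + 3*z^2 + 14*z + 8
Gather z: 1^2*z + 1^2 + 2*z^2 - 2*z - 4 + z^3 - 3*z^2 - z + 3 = z^3 - z^2 - 2*z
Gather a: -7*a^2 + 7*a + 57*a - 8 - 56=-7*a^2 + 64*a - 64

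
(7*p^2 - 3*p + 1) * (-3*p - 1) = -21*p^3 + 2*p^2 - 1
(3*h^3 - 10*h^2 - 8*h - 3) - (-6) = 3*h^3 - 10*h^2 - 8*h + 3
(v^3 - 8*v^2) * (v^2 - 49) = v^5 - 8*v^4 - 49*v^3 + 392*v^2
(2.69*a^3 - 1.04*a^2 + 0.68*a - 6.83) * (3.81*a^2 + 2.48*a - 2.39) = 10.2489*a^5 + 2.7088*a^4 - 6.4175*a^3 - 21.8503*a^2 - 18.5636*a + 16.3237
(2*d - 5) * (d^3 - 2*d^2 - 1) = 2*d^4 - 9*d^3 + 10*d^2 - 2*d + 5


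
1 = 1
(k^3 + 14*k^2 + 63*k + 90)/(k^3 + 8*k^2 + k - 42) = (k^2 + 11*k + 30)/(k^2 + 5*k - 14)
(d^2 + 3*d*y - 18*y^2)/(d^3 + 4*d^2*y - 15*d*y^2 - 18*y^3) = 1/(d + y)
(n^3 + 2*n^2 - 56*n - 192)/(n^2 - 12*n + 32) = (n^2 + 10*n + 24)/(n - 4)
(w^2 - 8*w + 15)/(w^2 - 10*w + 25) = (w - 3)/(w - 5)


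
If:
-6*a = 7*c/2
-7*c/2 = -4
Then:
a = -2/3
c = 8/7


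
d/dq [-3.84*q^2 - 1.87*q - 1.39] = -7.68*q - 1.87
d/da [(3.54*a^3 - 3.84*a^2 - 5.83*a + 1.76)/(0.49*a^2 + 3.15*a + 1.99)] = (1.7346*a^4 + 22.302*a^3 + 11.8945*a^2 - 17.008*a - 17.1457)/(0.2401*a^4 + 3.087*a^3 + 11.8727*a^2 + 12.537*a + 3.9601)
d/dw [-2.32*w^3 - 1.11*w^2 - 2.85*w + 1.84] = -6.96*w^2 - 2.22*w - 2.85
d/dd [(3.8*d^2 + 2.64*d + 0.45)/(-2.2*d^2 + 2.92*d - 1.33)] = (16.904*d^2 - 8.128*d - 4.8252)/(4.84*d^4 - 12.848*d^3 + 14.3784*d^2 - 7.7672*d + 1.7689)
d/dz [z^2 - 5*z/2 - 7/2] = 2*z - 5/2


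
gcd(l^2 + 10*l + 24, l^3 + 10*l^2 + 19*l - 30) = l + 6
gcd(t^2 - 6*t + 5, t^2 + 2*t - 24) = 1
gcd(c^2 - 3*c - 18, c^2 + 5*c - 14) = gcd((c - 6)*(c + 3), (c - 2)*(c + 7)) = 1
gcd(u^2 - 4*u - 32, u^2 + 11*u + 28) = u + 4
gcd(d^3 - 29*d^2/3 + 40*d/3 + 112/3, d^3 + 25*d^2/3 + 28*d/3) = d + 4/3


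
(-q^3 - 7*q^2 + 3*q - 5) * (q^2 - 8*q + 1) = -q^5 + q^4 + 58*q^3 - 36*q^2 + 43*q - 5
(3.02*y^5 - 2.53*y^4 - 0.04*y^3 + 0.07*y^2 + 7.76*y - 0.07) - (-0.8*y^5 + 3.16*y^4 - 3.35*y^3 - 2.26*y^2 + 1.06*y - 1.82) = 3.82*y^5 - 5.69*y^4 + 3.31*y^3 + 2.33*y^2 + 6.7*y + 1.75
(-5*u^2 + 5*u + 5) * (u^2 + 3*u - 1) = -5*u^4 - 10*u^3 + 25*u^2 + 10*u - 5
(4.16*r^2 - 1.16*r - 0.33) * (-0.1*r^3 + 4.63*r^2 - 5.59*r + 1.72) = -0.416*r^5 + 19.3768*r^4 - 28.5922*r^3 + 12.1117*r^2 - 0.1505*r - 0.5676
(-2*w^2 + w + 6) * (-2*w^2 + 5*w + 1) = 4*w^4 - 12*w^3 - 9*w^2 + 31*w + 6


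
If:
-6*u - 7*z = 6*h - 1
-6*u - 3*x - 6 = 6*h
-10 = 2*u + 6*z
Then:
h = 11*z/6 + 31/6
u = -3*z - 5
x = 7*z/3 - 7/3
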